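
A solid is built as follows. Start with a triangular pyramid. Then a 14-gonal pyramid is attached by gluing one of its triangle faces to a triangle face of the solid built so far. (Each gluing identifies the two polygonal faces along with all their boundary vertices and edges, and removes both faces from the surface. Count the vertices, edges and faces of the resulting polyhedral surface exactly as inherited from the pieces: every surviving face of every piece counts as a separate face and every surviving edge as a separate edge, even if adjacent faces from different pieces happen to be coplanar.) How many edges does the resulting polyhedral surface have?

A triangular pyramid: V=4, E=6, F=4.
Attach a 14-gonal pyramid (V=15, E=28, F=15) along a 3-gon: merge 3 vertices and 3 edges, delete both glued faces → V=16, E=31, F=17.
Check: V − E + F = 16 − 31 + 17 = 2.

31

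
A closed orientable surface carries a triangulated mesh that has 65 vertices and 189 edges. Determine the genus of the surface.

Every face is a triangle and each edge borders two faces, so 3F = 2·189, giving F = 126.
χ = V − E + F = 65 − 189 + 126 = 2.
For a closed orientable surface χ = 2 − 2g, so g = (2 − (2))/2 = 0.

0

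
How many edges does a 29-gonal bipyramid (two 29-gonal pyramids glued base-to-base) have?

A bipyramid over an n-gon has 2n triangular faces and n + 2 vertices: V = 29 + 2 = 31, E = 3·29 = 87, F = 2·29 = 58.

87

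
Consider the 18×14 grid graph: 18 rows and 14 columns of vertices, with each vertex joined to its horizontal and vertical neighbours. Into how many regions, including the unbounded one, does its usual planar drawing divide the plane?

222

The grid has V = 18·14 = 252 vertices and E = 18·13 + 14·17 = 472 edges.
F = 2 − V + E = 2 − 252 + 472 = 222.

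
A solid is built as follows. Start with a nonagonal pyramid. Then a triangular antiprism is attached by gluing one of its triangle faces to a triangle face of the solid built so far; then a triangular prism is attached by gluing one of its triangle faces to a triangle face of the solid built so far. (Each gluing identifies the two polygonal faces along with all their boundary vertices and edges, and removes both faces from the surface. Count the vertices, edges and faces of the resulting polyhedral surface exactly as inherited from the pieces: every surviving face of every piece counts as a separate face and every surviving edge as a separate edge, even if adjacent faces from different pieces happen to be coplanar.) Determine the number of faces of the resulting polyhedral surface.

A nonagonal pyramid: V=10, E=18, F=10.
Attach a triangular antiprism (V=6, E=12, F=8) along a 3-gon: merge 3 vertices and 3 edges, delete both glued faces → V=13, E=27, F=16.
Attach a triangular prism (V=6, E=9, F=5) along a 3-gon: merge 3 vertices and 3 edges, delete both glued faces → V=16, E=33, F=19.
Check: V − E + F = 16 − 33 + 19 = 2.

19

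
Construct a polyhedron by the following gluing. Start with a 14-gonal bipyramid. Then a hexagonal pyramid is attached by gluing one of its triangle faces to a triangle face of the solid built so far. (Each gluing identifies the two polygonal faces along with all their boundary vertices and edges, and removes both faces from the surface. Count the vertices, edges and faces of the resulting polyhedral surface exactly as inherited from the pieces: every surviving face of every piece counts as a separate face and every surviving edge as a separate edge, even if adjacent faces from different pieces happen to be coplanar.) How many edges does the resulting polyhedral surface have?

A 14-gonal bipyramid: V=16, E=42, F=28.
Attach a hexagonal pyramid (V=7, E=12, F=7) along a 3-gon: merge 3 vertices and 3 edges, delete both glued faces → V=20, E=51, F=33.
Check: V − E + F = 20 − 51 + 33 = 2.

51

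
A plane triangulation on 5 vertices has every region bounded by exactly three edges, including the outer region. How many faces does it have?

6

In a plane triangulation 3F = 2E and V − E + F = 2, so F = 2V − 4 = 2·5 − 4 = 6.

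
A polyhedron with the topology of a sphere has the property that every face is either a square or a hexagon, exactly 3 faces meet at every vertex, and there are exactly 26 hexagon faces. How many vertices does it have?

Let x be the number of squares; then F = 26 + x.
Edge–face incidences: 2E = 6·26 + 4·x = 156 + 4x.
Every vertex has degree 3, so 3V = 2E.
Euler: V − E + F = 2 ⇒ (2E)/3 − E + (26 + x) = 2.
Multiply by 6: 2·(2E) − 3·(2E) + 6·(26 + x) = 12, i.e. 156 + 6x − (156 + 4x) = 12.
Collecting terms: 2x = 12, so x = 6.
Then 2E = 156 + 4·6 = 180, so E = 90, V = 2E/3 = 60, F = 26 + 6 = 32.

60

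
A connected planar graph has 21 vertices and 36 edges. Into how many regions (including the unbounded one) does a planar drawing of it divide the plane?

17

Euler's formula for a connected plane graph: V − E + F = 2, so F = 2 − 21 + 36 = 17.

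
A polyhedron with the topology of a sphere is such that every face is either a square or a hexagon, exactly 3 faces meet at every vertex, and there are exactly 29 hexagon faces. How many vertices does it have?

66

Let x be the number of squares; then F = 29 + x.
Edge–face incidences: 2E = 6·29 + 4·x = 174 + 4x.
Every vertex has degree 3, so 3V = 2E.
Euler: V − E + F = 2 ⇒ (2E)/3 − E + (29 + x) = 2.
Multiply by 6: 2·(2E) − 3·(2E) + 6·(29 + x) = 12, i.e. 174 + 6x − (174 + 4x) = 12.
Collecting terms: 2x = 12, so x = 6.
Then 2E = 174 + 4·6 = 198, so E = 99, V = 2E/3 = 66, F = 29 + 6 = 35.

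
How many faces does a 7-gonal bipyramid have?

A bipyramid over an n-gon has 2n triangular faces and n + 2 vertices: V = 7 + 2 = 9, E = 3·7 = 21, F = 2·7 = 14.
Check: V − E + F = 9 − 21 + 14 = 2.

14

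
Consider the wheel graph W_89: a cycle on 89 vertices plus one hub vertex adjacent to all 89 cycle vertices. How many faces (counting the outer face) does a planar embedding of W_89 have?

W_89 has V = 89 + 1 = 90 vertices and E = 2·89 = 178 edges.
By Euler's formula F = 2 − V + E = 2 − 90 + 178 = 90.

90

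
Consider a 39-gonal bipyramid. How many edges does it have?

117

A bipyramid over an n-gon has 2n triangular faces and n + 2 vertices: V = 39 + 2 = 41, E = 3·39 = 117, F = 2·39 = 78.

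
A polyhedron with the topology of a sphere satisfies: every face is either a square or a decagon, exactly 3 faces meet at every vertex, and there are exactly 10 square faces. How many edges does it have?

30

Let x be the number of decagons; then F = 10 + x.
Edge–face incidences: 2E = 4·10 + 10·x = 40 + 10x.
Every vertex has degree 3, so 3V = 2E.
Euler: V − E + F = 2 ⇒ (2E)/3 − E + (10 + x) = 2.
Multiply by 6: 2·(2E) − 3·(2E) + 6·(10 + x) = 12, i.e. 60 + 6x − (40 + 10x) = 12.
Collecting terms: −4x + 20 = 12, so −4x = −8, so x = 2.
Then 2E = 40 + 10·2 = 60, so E = 30, V = 2E/3 = 20, F = 10 + 2 = 12.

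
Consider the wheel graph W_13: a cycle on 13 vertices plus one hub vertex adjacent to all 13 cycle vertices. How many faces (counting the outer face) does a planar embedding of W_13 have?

W_13 has V = 13 + 1 = 14 vertices and E = 2·13 = 26 edges.
By Euler's formula F = 2 − V + E = 2 − 14 + 26 = 14.

14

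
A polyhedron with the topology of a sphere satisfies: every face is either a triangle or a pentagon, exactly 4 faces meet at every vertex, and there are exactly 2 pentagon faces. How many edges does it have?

20

Let x be the number of triangles; then F = 2 + x.
Edge–face incidences: 2E = 5·2 + 3·x = 10 + 3x.
Every vertex has degree 4, so 4V = 2E.
Euler: V − E + F = 2 ⇒ (2E)/4 − E + (2 + x) = 2.
Multiply by 8: 2·(2E) − 4·(2E) + 8·(2 + x) = 16, i.e. 16 + 8x − 2·(10 + 3x) = 16.
Collecting terms: 2x − 4 = 16, so 2x = 20, so x = 10.
Then 2E = 10 + 3·10 = 40, so E = 20, V = 2E/4 = 10, F = 2 + 10 = 12.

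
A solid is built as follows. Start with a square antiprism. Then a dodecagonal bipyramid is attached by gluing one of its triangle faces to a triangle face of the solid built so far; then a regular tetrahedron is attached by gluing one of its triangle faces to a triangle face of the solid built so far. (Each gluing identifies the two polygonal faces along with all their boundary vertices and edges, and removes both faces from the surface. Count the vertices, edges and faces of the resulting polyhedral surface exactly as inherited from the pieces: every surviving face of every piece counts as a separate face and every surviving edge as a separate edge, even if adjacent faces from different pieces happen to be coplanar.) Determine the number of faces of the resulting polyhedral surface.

A square antiprism: V=8, E=16, F=10.
Attach a dodecagonal bipyramid (V=14, E=36, F=24) along a 3-gon: merge 3 vertices and 3 edges, delete both glued faces → V=19, E=49, F=32.
Attach a regular tetrahedron (V=4, E=6, F=4) along a 3-gon: merge 3 vertices and 3 edges, delete both glued faces → V=20, E=52, F=34.
Check: V − E + F = 20 − 52 + 34 = 2.

34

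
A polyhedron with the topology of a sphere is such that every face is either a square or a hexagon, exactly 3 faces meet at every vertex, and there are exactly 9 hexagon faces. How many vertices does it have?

26

Let x be the number of squares; then F = 9 + x.
Edge–face incidences: 2E = 6·9 + 4·x = 54 + 4x.
Every vertex has degree 3, so 3V = 2E.
Euler: V − E + F = 2 ⇒ (2E)/3 − E + (9 + x) = 2.
Multiply by 6: 2·(2E) − 3·(2E) + 6·(9 + x) = 12, i.e. 54 + 6x − (54 + 4x) = 12.
Collecting terms: 2x = 12, so x = 6.
Then 2E = 54 + 4·6 = 78, so E = 39, V = 2E/3 = 26, F = 9 + 6 = 15.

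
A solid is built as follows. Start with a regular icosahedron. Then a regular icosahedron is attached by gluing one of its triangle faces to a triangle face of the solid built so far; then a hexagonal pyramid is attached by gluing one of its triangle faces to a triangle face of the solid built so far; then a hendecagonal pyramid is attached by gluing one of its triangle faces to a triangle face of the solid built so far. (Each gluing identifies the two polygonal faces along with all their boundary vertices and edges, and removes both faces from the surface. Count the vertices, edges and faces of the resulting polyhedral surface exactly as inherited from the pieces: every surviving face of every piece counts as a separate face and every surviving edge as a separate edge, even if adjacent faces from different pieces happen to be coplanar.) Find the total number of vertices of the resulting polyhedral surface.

A regular icosahedron: V=12, E=30, F=20.
Attach a regular icosahedron (V=12, E=30, F=20) along a 3-gon: merge 3 vertices and 3 edges, delete both glued faces → V=21, E=57, F=38.
Attach a hexagonal pyramid (V=7, E=12, F=7) along a 3-gon: merge 3 vertices and 3 edges, delete both glued faces → V=25, E=66, F=43.
Attach a hendecagonal pyramid (V=12, E=22, F=12) along a 3-gon: merge 3 vertices and 3 edges, delete both glued faces → V=34, E=85, F=53.
Check: V − E + F = 34 − 85 + 53 = 2.

34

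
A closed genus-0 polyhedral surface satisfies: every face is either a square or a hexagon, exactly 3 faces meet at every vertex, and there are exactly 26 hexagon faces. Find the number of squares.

6

Let x be the number of squares; then F = 26 + x.
Edge–face incidences: 2E = 6·26 + 4·x = 156 + 4x.
Every vertex has degree 3, so 3V = 2E.
Euler: V − E + F = 2 ⇒ (2E)/3 − E + (26 + x) = 2.
Multiply by 6: 2·(2E) − 3·(2E) + 6·(26 + x) = 12, i.e. 156 + 6x − (156 + 4x) = 12.
Collecting terms: 2x = 12, so x = 6.
Then 2E = 156 + 4·6 = 180, so E = 90, V = 2E/3 = 60, F = 26 + 6 = 32.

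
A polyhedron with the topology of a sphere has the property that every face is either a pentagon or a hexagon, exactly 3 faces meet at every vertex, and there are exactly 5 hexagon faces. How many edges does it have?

45

Let x be the number of pentagons; then F = 5 + x.
Edge–face incidences: 2E = 6·5 + 5·x = 30 + 5x.
Every vertex has degree 3, so 3V = 2E.
Euler: V − E + F = 2 ⇒ (2E)/3 − E + (5 + x) = 2.
Multiply by 6: 2·(2E) − 3·(2E) + 6·(5 + x) = 12, i.e. 30 + 6x − (30 + 5x) = 12.
Collecting terms: x = 12.
Then 2E = 30 + 5·12 = 90, so E = 45, V = 2E/3 = 30, F = 5 + 12 = 17.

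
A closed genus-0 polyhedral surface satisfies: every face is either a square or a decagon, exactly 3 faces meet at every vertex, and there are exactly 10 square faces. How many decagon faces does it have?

2

Let x be the number of decagons; then F = 10 + x.
Edge–face incidences: 2E = 4·10 + 10·x = 40 + 10x.
Every vertex has degree 3, so 3V = 2E.
Euler: V − E + F = 2 ⇒ (2E)/3 − E + (10 + x) = 2.
Multiply by 6: 2·(2E) − 3·(2E) + 6·(10 + x) = 12, i.e. 60 + 6x − (40 + 10x) = 12.
Collecting terms: −4x + 20 = 12, so −4x = −8, so x = 2.
Then 2E = 40 + 10·2 = 60, so E = 30, V = 2E/3 = 20, F = 10 + 2 = 12.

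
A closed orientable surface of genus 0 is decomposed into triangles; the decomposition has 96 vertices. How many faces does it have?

χ = 2 − 2·0 = 2, and every face is a triangle so 3F = 2E.
V − E + F = 2 with E = 3F/2 gives 96 − (3/2 − 1)·F = 2, so F = 188 and E = 282.

188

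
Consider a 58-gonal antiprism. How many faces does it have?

An antiprism on an n-gon has two n-gon caps and 2n triangles: V = 2·58 = 116, E = 4·58 = 232, F = 2·58 + 2 = 118.

118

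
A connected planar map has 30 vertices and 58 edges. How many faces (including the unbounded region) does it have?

Euler's formula for a connected plane graph: V − E + F = 2, so F = 2 − 30 + 58 = 30.

30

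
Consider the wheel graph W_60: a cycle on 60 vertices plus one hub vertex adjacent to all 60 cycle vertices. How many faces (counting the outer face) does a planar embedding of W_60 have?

W_60 has V = 60 + 1 = 61 vertices and E = 2·60 = 120 edges.
By Euler's formula F = 2 − V + E = 2 − 61 + 120 = 61.

61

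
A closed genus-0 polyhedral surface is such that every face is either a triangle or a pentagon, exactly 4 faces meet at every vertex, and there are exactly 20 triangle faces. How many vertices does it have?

Let x be the number of pentagons; then F = 20 + x.
Edge–face incidences: 2E = 3·20 + 5·x = 60 + 5x.
Every vertex has degree 4, so 4V = 2E.
Euler: V − E + F = 2 ⇒ (2E)/4 − E + (20 + x) = 2.
Multiply by 8: 2·(2E) − 4·(2E) + 8·(20 + x) = 16, i.e. 160 + 8x − 2·(60 + 5x) = 16.
Collecting terms: −2x + 40 = 16, so −2x = −24, so x = 12.
Then 2E = 60 + 5·12 = 120, so E = 60, V = 2E/4 = 30, F = 20 + 12 = 32.

30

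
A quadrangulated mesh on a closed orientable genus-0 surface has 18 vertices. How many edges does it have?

χ = 2 − 2·0 = 2, and every face is a square so 4F = 2E.
V − E + F = 2 with E = 4F/2 gives 18 − (4/2 − 1)·F = 2, so F = 16 and E = 32.

32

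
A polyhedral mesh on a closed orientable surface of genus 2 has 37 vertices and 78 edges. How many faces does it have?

39

For a closed orientable surface of genus 2, χ = 2 − 2·2 = -2.
F = -2 − V + E = -2 − 37 + 78 = 39.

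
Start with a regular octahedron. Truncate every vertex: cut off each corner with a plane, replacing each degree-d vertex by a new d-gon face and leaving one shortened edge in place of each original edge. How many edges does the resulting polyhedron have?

The base solid has V = 6, E = 12, F = 8.
Truncation replaces each original edge-end by a new vertex, so V′ = 2E = 24.
Each original edge survives, and each old vertex of degree d contributes d new edges; summing degrees gives Σd = 2E, so E′ = E + 2E = 3E = 36.
Each original face survives and each original vertex becomes one new face: F′ = F + V = 14.

36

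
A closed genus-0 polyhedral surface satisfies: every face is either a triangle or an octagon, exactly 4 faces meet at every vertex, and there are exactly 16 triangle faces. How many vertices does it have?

16

Let x be the number of octagons; then F = 16 + x.
Edge–face incidences: 2E = 3·16 + 8·x = 48 + 8x.
Every vertex has degree 4, so 4V = 2E.
Euler: V − E + F = 2 ⇒ (2E)/4 − E + (16 + x) = 2.
Multiply by 8: 2·(2E) − 4·(2E) + 8·(16 + x) = 16, i.e. 128 + 8x − 2·(48 + 8x) = 16.
Collecting terms: −8x + 32 = 16, so −8x = −16, so x = 2.
Then 2E = 48 + 8·2 = 64, so E = 32, V = 2E/4 = 16, F = 16 + 2 = 18.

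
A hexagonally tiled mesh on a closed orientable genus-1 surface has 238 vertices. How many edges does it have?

357

χ = 2 − 2·1 = 0, and every face is a hexagon so 6F = 2E.
V − E + F = 0 with E = 6F/2 gives 238 − (6/2 − 1)·F = 0, so F = 119 and E = 357.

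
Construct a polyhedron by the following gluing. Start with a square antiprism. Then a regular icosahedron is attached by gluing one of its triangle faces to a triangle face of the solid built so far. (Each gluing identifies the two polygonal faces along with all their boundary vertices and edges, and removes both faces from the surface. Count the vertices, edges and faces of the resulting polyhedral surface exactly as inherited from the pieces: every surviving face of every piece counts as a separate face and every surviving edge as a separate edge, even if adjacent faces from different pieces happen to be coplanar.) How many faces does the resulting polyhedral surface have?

28

A square antiprism: V=8, E=16, F=10.
Attach a regular icosahedron (V=12, E=30, F=20) along a 3-gon: merge 3 vertices and 3 edges, delete both glued faces → V=17, E=43, F=28.
Check: V − E + F = 17 − 43 + 28 = 2.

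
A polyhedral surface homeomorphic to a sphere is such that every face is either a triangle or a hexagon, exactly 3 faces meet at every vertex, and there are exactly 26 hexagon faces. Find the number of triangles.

4

Let x be the number of triangles; then F = 26 + x.
Edge–face incidences: 2E = 6·26 + 3·x = 156 + 3x.
Every vertex has degree 3, so 3V = 2E.
Euler: V − E + F = 2 ⇒ (2E)/3 − E + (26 + x) = 2.
Multiply by 6: 2·(2E) − 3·(2E) + 6·(26 + x) = 12, i.e. 156 + 6x − (156 + 3x) = 12.
Collecting terms: 3x = 12, so x = 4.
Then 2E = 156 + 3·4 = 168, so E = 84, V = 2E/3 = 56, F = 26 + 4 = 30.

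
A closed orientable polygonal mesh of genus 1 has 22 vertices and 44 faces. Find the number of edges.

For a closed orientable surface of genus 1, χ = 2 − 2·1 = 0.
E = V + F − (0) = 22 + 44 − (0) = 66.

66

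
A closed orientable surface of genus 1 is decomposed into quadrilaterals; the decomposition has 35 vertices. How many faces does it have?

35

χ = 2 − 2·1 = 0, and every face is a square so 4F = 2E.
V − E + F = 0 with E = 4F/2 gives 35 − (4/2 − 1)·F = 0, so F = 35 and E = 70.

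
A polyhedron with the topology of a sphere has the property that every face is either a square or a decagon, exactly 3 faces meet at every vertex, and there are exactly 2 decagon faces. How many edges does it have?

30

Let x be the number of squares; then F = 2 + x.
Edge–face incidences: 2E = 10·2 + 4·x = 20 + 4x.
Every vertex has degree 3, so 3V = 2E.
Euler: V − E + F = 2 ⇒ (2E)/3 − E + (2 + x) = 2.
Multiply by 6: 2·(2E) − 3·(2E) + 6·(2 + x) = 12, i.e. 12 + 6x − (20 + 4x) = 12.
Collecting terms: 2x − 8 = 12, so 2x = 20, so x = 10.
Then 2E = 20 + 4·10 = 60, so E = 30, V = 2E/3 = 20, F = 2 + 10 = 12.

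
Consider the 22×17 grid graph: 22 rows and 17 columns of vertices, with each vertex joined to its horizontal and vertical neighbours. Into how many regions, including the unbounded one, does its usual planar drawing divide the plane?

337

The grid has V = 22·17 = 374 vertices and E = 22·16 + 17·21 = 709 edges.
F = 2 − V + E = 2 − 374 + 709 = 337.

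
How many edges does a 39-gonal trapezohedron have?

156

The n-trapezohedron (dual of the n-antiprism) has V = 2·39 + 2 = 80, E = 4·39 = 156, F = 2·39 = 78.
Check: V − E + F = 80 − 156 + 78 = 2.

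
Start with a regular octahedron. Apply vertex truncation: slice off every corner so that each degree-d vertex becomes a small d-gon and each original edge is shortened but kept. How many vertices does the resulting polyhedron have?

The base solid has V = 6, E = 12, F = 8.
Truncation replaces each original edge-end by a new vertex, so V′ = 2E = 24.
Each original edge survives, and each old vertex of degree d contributes d new edges; summing degrees gives Σd = 2E, so E′ = E + 2E = 3E = 36.
Each original face survives and each original vertex becomes one new face: F′ = F + V = 14.

24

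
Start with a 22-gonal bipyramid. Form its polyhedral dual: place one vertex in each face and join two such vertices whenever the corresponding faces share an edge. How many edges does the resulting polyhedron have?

The base solid has V = 24, E = 66, F = 44.
The dual swaps V and F and preserves E: V′ = F = 44, E′ = E = 66, F′ = V = 24.

66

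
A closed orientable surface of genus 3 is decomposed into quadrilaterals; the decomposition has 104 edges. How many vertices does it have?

χ = 2 − 2·3 = -4, and every face is a square so 4F = 2E.
F = 2E/4 = 52. Then V = -4 + E − F = -4 + 104 − 52 = 48.

48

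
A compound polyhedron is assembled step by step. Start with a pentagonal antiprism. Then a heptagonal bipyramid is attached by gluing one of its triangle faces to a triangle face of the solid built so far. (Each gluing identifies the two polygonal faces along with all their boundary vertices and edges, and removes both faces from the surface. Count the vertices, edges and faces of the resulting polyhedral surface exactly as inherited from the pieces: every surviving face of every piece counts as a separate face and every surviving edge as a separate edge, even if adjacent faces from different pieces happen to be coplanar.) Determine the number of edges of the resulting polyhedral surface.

A pentagonal antiprism: V=10, E=20, F=12.
Attach a heptagonal bipyramid (V=9, E=21, F=14) along a 3-gon: merge 3 vertices and 3 edges, delete both glued faces → V=16, E=38, F=24.
Check: V − E + F = 16 − 38 + 24 = 2.

38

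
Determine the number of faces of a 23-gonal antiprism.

48

An antiprism on an n-gon has two n-gon caps and 2n triangles: V = 2·23 = 46, E = 4·23 = 92, F = 2·23 + 2 = 48.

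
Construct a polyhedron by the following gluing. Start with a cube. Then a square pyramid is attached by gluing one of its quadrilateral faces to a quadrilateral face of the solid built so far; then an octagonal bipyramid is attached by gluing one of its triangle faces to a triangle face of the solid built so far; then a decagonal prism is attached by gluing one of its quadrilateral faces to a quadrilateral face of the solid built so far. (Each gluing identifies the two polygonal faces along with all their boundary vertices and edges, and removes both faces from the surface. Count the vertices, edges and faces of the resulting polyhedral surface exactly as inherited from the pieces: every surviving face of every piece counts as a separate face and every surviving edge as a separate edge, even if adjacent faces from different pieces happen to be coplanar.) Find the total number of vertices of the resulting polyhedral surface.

A cube: V=8, E=12, F=6.
Attach a square pyramid (V=5, E=8, F=5) along a 4-gon: merge 4 vertices and 4 edges, delete both glued faces → V=9, E=16, F=9.
Attach an octagonal bipyramid (V=10, E=24, F=16) along a 3-gon: merge 3 vertices and 3 edges, delete both glued faces → V=16, E=37, F=23.
Attach a decagonal prism (V=20, E=30, F=12) along a 4-gon: merge 4 vertices and 4 edges, delete both glued faces → V=32, E=63, F=33.
Check: V − E + F = 32 − 63 + 33 = 2.

32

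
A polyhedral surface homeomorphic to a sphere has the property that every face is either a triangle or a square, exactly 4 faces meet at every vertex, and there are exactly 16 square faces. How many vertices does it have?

22

Let x be the number of triangles; then F = 16 + x.
Edge–face incidences: 2E = 4·16 + 3·x = 64 + 3x.
Every vertex has degree 4, so 4V = 2E.
Euler: V − E + F = 2 ⇒ (2E)/4 − E + (16 + x) = 2.
Multiply by 8: 2·(2E) − 4·(2E) + 8·(16 + x) = 16, i.e. 128 + 8x − 2·(64 + 3x) = 16.
Collecting terms: 2x = 16, so x = 8.
Then 2E = 64 + 3·8 = 88, so E = 44, V = 2E/4 = 22, F = 16 + 8 = 24.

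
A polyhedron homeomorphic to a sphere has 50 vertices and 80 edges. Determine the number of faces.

32

Here V − E + F = 2.
F = 2 − V + E = 2 − 50 + 80 = 32.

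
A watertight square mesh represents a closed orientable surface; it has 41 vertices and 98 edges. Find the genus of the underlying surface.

5

Every face is a square and each edge borders two faces, so 4F = 2·98, giving F = 49.
χ = V − E + F = 41 − 98 + 49 = -8.
For a closed orientable surface χ = 2 − 2g, so g = (2 − (-8))/2 = 5.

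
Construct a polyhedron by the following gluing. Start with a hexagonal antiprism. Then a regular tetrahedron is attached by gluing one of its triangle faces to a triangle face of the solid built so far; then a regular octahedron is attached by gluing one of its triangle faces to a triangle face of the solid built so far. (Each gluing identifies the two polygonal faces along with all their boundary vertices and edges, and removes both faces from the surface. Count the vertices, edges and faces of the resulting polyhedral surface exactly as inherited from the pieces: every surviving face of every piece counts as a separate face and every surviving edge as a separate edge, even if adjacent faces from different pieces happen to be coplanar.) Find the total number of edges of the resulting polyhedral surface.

A hexagonal antiprism: V=12, E=24, F=14.
Attach a regular tetrahedron (V=4, E=6, F=4) along a 3-gon: merge 3 vertices and 3 edges, delete both glued faces → V=13, E=27, F=16.
Attach a regular octahedron (V=6, E=12, F=8) along a 3-gon: merge 3 vertices and 3 edges, delete both glued faces → V=16, E=36, F=22.
Check: V − E + F = 16 − 36 + 22 = 2.

36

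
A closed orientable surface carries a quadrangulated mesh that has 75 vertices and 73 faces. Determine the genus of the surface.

Every face is a square, so 2E = 4·73 = 292, giving E = 146.
χ = V − E + F = 75 − 146 + 73 = 2.
For a closed orientable surface χ = 2 − 2g, so g = (2 − (2))/2 = 0.

0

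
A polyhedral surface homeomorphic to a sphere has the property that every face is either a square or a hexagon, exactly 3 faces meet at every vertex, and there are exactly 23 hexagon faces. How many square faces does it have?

6

Let x be the number of squares; then F = 23 + x.
Edge–face incidences: 2E = 6·23 + 4·x = 138 + 4x.
Every vertex has degree 3, so 3V = 2E.
Euler: V − E + F = 2 ⇒ (2E)/3 − E + (23 + x) = 2.
Multiply by 6: 2·(2E) − 3·(2E) + 6·(23 + x) = 12, i.e. 138 + 6x − (138 + 4x) = 12.
Collecting terms: 2x = 12, so x = 6.
Then 2E = 138 + 4·6 = 162, so E = 81, V = 2E/3 = 54, F = 23 + 6 = 29.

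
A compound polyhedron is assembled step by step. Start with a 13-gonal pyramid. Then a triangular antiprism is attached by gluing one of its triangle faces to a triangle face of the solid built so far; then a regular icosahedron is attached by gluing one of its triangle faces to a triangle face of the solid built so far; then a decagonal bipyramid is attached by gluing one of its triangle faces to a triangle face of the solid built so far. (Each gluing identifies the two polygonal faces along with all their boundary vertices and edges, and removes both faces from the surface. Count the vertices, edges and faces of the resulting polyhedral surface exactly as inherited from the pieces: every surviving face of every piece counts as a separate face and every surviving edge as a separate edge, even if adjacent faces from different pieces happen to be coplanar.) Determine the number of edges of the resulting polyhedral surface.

A 13-gonal pyramid: V=14, E=26, F=14.
Attach a triangular antiprism (V=6, E=12, F=8) along a 3-gon: merge 3 vertices and 3 edges, delete both glued faces → V=17, E=35, F=20.
Attach a regular icosahedron (V=12, E=30, F=20) along a 3-gon: merge 3 vertices and 3 edges, delete both glued faces → V=26, E=62, F=38.
Attach a decagonal bipyramid (V=12, E=30, F=20) along a 3-gon: merge 3 vertices and 3 edges, delete both glued faces → V=35, E=89, F=56.
Check: V − E + F = 35 − 89 + 56 = 2.

89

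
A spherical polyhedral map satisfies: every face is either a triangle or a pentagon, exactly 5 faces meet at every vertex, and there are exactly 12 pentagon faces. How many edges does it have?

Let x be the number of triangles; then F = 12 + x.
Edge–face incidences: 2E = 5·12 + 3·x = 60 + 3x.
Every vertex has degree 5, so 5V = 2E.
Euler: V − E + F = 2 ⇒ (2E)/5 − E + (12 + x) = 2.
Multiply by 10: 2·(2E) − 5·(2E) + 10·(12 + x) = 20, i.e. 120 + 10x − 3·(60 + 3x) = 20.
Collecting terms: x − 60 = 20, so x = 80.
Then 2E = 60 + 3·80 = 300, so E = 150, V = 2E/5 = 60, F = 12 + 80 = 92.

150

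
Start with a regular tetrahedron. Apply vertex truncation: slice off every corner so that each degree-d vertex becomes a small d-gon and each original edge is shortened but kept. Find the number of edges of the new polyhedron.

The base solid has V = 4, E = 6, F = 4.
Truncation replaces each original edge-end by a new vertex, so V′ = 2E = 12.
Each original edge survives, and each old vertex of degree d contributes d new edges; summing degrees gives Σd = 2E, so E′ = E + 2E = 3E = 18.
Each original face survives and each original vertex becomes one new face: F′ = F + V = 8.

18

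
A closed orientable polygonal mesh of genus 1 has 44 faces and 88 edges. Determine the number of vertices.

For a closed orientable surface of genus 1, χ = 2 − 2·1 = 0.
V = 0 + E − F = 0 + 88 − 44 = 44.

44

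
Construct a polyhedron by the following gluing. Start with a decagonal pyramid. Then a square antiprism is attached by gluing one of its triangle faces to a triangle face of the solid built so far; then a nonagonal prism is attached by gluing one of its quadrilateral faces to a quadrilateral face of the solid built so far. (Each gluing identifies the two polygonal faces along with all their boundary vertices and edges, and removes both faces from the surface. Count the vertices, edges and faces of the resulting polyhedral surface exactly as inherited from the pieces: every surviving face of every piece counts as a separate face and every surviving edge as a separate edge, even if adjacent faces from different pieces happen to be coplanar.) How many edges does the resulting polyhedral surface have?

A decagonal pyramid: V=11, E=20, F=11.
Attach a square antiprism (V=8, E=16, F=10) along a 3-gon: merge 3 vertices and 3 edges, delete both glued faces → V=16, E=33, F=19.
Attach a nonagonal prism (V=18, E=27, F=11) along a 4-gon: merge 4 vertices and 4 edges, delete both glued faces → V=30, E=56, F=28.
Check: V − E + F = 30 − 56 + 28 = 2.

56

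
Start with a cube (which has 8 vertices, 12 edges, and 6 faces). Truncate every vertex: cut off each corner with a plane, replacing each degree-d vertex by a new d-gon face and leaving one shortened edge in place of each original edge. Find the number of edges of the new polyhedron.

Truncation replaces each original edge-end by a new vertex, so V′ = 2E = 24.
Each original edge survives, and each old vertex of degree d contributes d new edges; summing degrees gives Σd = 2E, so E′ = E + 2E = 3E = 36.
Each original face survives and each original vertex becomes one new face: F′ = F + V = 14.

36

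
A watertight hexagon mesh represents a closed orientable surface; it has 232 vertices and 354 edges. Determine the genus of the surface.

Every face is a hexagon and each edge borders two faces, so 6F = 2·354, giving F = 118.
χ = V − E + F = 232 − 354 + 118 = -4.
For a closed orientable surface χ = 2 − 2g, so g = (2 − (-4))/2 = 3.

3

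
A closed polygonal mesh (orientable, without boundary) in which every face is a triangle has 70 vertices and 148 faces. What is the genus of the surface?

3

Every face is a triangle, so 2E = 3·148 = 444, giving E = 222.
χ = V − E + F = 70 − 222 + 148 = -4.
For a closed orientable surface χ = 2 − 2g, so g = (2 − (-4))/2 = 3.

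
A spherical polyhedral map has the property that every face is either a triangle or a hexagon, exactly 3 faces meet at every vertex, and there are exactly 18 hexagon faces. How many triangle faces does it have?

Let x be the number of triangles; then F = 18 + x.
Edge–face incidences: 2E = 6·18 + 3·x = 108 + 3x.
Every vertex has degree 3, so 3V = 2E.
Euler: V − E + F = 2 ⇒ (2E)/3 − E + (18 + x) = 2.
Multiply by 6: 2·(2E) − 3·(2E) + 6·(18 + x) = 12, i.e. 108 + 6x − (108 + 3x) = 12.
Collecting terms: 3x = 12, so x = 4.
Then 2E = 108 + 3·4 = 120, so E = 60, V = 2E/3 = 40, F = 18 + 4 = 22.

4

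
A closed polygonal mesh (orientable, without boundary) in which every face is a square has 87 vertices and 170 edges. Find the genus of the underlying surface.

Every face is a square and each edge borders two faces, so 4F = 2·170, giving F = 85.
χ = V − E + F = 87 − 170 + 85 = 2.
For a closed orientable surface χ = 2 − 2g, so g = (2 − (2))/2 = 0.

0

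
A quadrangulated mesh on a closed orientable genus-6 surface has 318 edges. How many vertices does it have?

χ = 2 − 2·6 = -10, and every face is a square so 4F = 2E.
F = 2E/4 = 159. Then V = -10 + E − F = -10 + 318 − 159 = 149.

149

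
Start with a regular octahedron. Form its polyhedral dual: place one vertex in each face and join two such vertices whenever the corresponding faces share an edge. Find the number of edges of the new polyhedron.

12

The base solid has V = 6, E = 12, F = 8.
The dual swaps V and F and preserves E: V′ = F = 8, E′ = E = 12, F′ = V = 6.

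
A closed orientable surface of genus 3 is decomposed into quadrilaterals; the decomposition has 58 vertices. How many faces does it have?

62

χ = 2 − 2·3 = -4, and every face is a square so 4F = 2E.
V − E + F = -4 with E = 4F/2 gives 58 − (4/2 − 1)·F = -4, so F = 62 and E = 124.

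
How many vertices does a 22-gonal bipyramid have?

A bipyramid over an n-gon has 2n triangular faces and n + 2 vertices: V = 22 + 2 = 24, E = 3·22 = 66, F = 2·22 = 44.

24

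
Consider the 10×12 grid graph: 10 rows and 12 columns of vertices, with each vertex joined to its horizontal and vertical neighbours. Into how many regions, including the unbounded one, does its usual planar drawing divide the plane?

The grid has V = 10·12 = 120 vertices and E = 10·11 + 12·9 = 218 edges.
F = 2 − V + E = 2 − 120 + 218 = 100.

100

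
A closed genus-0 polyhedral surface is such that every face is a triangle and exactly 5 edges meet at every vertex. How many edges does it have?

Each face has 3 edges and each edge borders two faces, so 2E = 3F.
Each vertex has degree 5, so 5V = 2E and hence V = 3F/5.
Euler: V − E + F = 2 ⇒ (3F/5) − (3F/2) + F = 2.
Multiply by 10: (6 − 15 + 10)F = 20, i.e. 1F = 20.
So F = 20, E = 3·20/2 = 30, V = 3·20/5 = 12.

30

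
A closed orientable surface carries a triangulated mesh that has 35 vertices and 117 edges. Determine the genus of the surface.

3

Every face is a triangle and each edge borders two faces, so 3F = 2·117, giving F = 78.
χ = V − E + F = 35 − 117 + 78 = -4.
For a closed orientable surface χ = 2 − 2g, so g = (2 − (-4))/2 = 3.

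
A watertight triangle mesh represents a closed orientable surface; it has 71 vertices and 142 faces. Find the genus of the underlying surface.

Every face is a triangle, so 2E = 3·142 = 426, giving E = 213.
χ = V − E + F = 71 − 213 + 142 = 0.
For a closed orientable surface χ = 2 − 2g, so g = (2 − (0))/2 = 1.

1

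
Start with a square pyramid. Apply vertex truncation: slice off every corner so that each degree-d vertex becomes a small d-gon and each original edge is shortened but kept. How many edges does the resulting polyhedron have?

The base solid has V = 5, E = 8, F = 5.
Truncation replaces each original edge-end by a new vertex, so V′ = 2E = 16.
Each original edge survives, and each old vertex of degree d contributes d new edges; summing degrees gives Σd = 2E, so E′ = E + 2E = 3E = 24.
Each original face survives and each original vertex becomes one new face: F′ = F + V = 10.

24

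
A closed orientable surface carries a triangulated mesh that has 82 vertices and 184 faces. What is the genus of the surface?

Every face is a triangle, so 2E = 3·184 = 552, giving E = 276.
χ = V − E + F = 82 − 276 + 184 = -10.
For a closed orientable surface χ = 2 − 2g, so g = (2 − (-10))/2 = 6.

6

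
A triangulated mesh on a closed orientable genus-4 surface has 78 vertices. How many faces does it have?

168

χ = 2 − 2·4 = -6, and every face is a triangle so 3F = 2E.
V − E + F = -6 with E = 3F/2 gives 78 − (3/2 − 1)·F = -6, so F = 168 and E = 252.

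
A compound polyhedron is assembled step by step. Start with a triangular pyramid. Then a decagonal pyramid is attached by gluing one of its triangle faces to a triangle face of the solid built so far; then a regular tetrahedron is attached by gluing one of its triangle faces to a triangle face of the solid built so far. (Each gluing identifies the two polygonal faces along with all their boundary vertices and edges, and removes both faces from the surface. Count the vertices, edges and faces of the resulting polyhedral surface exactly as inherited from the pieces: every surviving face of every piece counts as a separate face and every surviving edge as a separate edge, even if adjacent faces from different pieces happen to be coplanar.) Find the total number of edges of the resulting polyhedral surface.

A triangular pyramid: V=4, E=6, F=4.
Attach a decagonal pyramid (V=11, E=20, F=11) along a 3-gon: merge 3 vertices and 3 edges, delete both glued faces → V=12, E=23, F=13.
Attach a regular tetrahedron (V=4, E=6, F=4) along a 3-gon: merge 3 vertices and 3 edges, delete both glued faces → V=13, E=26, F=15.
Check: V − E + F = 13 − 26 + 15 = 2.

26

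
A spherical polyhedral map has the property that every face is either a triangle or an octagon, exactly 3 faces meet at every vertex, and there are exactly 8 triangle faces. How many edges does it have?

36

Let x be the number of octagons; then F = 8 + x.
Edge–face incidences: 2E = 3·8 + 8·x = 24 + 8x.
Every vertex has degree 3, so 3V = 2E.
Euler: V − E + F = 2 ⇒ (2E)/3 − E + (8 + x) = 2.
Multiply by 6: 2·(2E) − 3·(2E) + 6·(8 + x) = 12, i.e. 48 + 6x − (24 + 8x) = 12.
Collecting terms: −2x + 24 = 12, so −2x = −12, so x = 6.
Then 2E = 24 + 8·6 = 72, so E = 36, V = 2E/3 = 24, F = 8 + 6 = 14.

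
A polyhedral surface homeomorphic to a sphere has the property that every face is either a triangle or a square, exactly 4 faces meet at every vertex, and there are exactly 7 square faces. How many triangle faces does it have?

8

Let x be the number of triangles; then F = 7 + x.
Edge–face incidences: 2E = 4·7 + 3·x = 28 + 3x.
Every vertex has degree 4, so 4V = 2E.
Euler: V − E + F = 2 ⇒ (2E)/4 − E + (7 + x) = 2.
Multiply by 8: 2·(2E) − 4·(2E) + 8·(7 + x) = 16, i.e. 56 + 8x − 2·(28 + 3x) = 16.
Collecting terms: 2x = 16, so x = 8.
Then 2E = 28 + 3·8 = 52, so E = 26, V = 2E/4 = 13, F = 7 + 8 = 15.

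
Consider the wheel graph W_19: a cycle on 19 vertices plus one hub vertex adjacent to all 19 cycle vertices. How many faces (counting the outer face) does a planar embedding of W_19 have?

W_19 has V = 19 + 1 = 20 vertices and E = 2·19 = 38 edges.
By Euler's formula F = 2 − V + E = 2 − 20 + 38 = 20.

20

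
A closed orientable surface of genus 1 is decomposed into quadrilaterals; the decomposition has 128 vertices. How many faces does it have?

χ = 2 − 2·1 = 0, and every face is a square so 4F = 2E.
V − E + F = 0 with E = 4F/2 gives 128 − (4/2 − 1)·F = 0, so F = 128 and E = 256.

128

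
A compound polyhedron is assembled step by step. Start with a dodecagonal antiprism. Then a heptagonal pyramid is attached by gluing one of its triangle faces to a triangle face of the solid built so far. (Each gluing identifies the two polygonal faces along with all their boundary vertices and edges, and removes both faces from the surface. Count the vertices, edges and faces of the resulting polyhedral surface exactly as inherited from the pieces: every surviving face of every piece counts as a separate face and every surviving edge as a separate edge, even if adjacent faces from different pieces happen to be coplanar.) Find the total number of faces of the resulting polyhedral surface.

A dodecagonal antiprism: V=24, E=48, F=26.
Attach a heptagonal pyramid (V=8, E=14, F=8) along a 3-gon: merge 3 vertices and 3 edges, delete both glued faces → V=29, E=59, F=32.
Check: V − E + F = 29 − 59 + 32 = 2.

32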